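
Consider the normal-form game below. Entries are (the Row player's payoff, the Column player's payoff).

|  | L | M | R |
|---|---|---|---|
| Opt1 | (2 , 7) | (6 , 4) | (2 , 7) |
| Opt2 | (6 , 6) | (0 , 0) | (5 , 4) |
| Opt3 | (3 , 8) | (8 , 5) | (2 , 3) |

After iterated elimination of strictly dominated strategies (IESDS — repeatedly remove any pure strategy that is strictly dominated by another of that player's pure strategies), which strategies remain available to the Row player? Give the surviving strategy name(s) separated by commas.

Column M is eliminated: L beats it against every remaining row (Opt1: 7>4, Opt2: 6>0, Opt3: 8>5).
The Row player's strategy Opt1 is strictly dominated by Opt2 (L: 6>2, R: 5>2) and is removed.
For the Row player, Opt2 strictly dominates Opt3 on the remaining columns (L: 6>3, R: 5>2); eliminate Opt3.
For the Column player, L strictly dominates R on the remaining rows (Opt2: 6>4); eliminate R.
Among the remaining strategies, none is strictly dominated by another pure strategy of the same player, so the elimination stops.
Surviving strategies — the Row player: {Opt2}; the Column player: {L}.

Opt2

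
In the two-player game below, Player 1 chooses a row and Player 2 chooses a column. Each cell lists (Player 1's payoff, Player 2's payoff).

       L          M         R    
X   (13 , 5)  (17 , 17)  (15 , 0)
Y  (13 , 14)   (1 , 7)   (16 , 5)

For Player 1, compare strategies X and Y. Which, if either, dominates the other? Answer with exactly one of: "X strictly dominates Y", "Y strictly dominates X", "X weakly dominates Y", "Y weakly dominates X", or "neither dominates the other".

neither dominates the other

X's payoffs vs Y's, by Player 2's action — L: 13=13, M: 17>1, R: 15<16.
X does better at M but worse at R; neither strategy dominates the other.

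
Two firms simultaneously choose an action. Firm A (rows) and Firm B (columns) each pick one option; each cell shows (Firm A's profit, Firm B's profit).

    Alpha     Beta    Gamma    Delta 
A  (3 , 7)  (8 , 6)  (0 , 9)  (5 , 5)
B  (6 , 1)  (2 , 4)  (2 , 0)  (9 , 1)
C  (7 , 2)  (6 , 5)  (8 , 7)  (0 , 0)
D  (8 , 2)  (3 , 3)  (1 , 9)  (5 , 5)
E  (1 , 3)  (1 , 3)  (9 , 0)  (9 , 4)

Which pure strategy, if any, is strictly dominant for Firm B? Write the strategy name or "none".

none

Alpha fails to dominate Beta at B (1<4).
Beta fails to dominate Alpha at A (6<7).
Gamma fails to dominate Alpha at B (0<1).
Delta fails to dominate Alpha at A (5<7).
No single strategy dominates all the others.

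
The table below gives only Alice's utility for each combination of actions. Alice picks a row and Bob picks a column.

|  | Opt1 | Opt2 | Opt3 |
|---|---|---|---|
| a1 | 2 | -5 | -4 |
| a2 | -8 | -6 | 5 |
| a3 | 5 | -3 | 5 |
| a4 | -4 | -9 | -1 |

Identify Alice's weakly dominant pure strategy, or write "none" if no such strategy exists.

a3

a3 vs a1: Opt1: 5>2, Opt2: -3>-5, Opt3: 5>-4.
a3 vs a2: Opt1: 5>-8, Opt2: -3>-6, Opt3: 5=5.
a3 vs a4: Opt1: 5>-4, Opt2: -3>-9, Opt3: 5>-1.
a3 is at least as good as every other strategy against every opponent action, so it is weakly dominant.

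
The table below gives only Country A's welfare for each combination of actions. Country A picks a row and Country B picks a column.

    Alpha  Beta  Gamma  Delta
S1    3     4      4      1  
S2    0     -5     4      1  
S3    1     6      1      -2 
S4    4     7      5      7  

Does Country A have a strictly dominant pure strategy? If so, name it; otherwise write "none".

S4

S4 vs S1: Alpha: 4>3, Beta: 7>4, Gamma: 5>4, Delta: 7>1.
S4 vs S2: Alpha: 4>0, Beta: 7>-5, Gamma: 5>4, Delta: 7>1.
S4 vs S3: Alpha: 4>1, Beta: 7>6, Gamma: 5>1, Delta: 7>-2.
S4 strictly beats every other strategy against every opponent action, so it is strictly dominant.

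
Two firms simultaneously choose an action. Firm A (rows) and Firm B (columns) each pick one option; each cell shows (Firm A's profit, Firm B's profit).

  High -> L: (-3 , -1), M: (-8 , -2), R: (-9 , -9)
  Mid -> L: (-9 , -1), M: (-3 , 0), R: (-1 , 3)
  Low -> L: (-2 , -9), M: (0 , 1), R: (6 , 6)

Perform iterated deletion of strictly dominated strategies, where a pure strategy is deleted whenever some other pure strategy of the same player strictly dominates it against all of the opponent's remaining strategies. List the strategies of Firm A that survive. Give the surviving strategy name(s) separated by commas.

Firm A's strategy High is strictly dominated by Low (L: -2>-3, M: 0>-8, R: 6>-9) and is removed.
Row Mid is eliminated: Low beats it against every remaining column (L: -2>-9, M: 0>-3, R: 6>-1).
For Firm B, M strictly dominates L on the remaining rows (Low: 1>-9); eliminate L.
For Firm B, R strictly dominates M on the remaining rows (Low: 6>1); eliminate M.
Among the remaining strategies, none is strictly dominated by another pure strategy of the same player, so the elimination stops.
Surviving strategies — Firm A: {Low}; Firm B: {R}.

Low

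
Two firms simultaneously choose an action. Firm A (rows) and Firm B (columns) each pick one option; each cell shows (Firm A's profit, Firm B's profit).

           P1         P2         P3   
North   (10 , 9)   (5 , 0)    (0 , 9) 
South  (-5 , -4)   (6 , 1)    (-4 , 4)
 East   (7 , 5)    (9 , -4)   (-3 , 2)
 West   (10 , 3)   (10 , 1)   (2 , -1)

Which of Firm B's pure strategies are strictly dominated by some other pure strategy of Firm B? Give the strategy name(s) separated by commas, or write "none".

none

P1 is not dominated — it holds its own against P2 at North (9>0); P3 at North (9=9).
Nothing dominates P2: P1 at South (1>-4); P3 at West (1>-1).
P3 is not dominated — it holds its own against P1 at North (9=9); P2 at North (9>0).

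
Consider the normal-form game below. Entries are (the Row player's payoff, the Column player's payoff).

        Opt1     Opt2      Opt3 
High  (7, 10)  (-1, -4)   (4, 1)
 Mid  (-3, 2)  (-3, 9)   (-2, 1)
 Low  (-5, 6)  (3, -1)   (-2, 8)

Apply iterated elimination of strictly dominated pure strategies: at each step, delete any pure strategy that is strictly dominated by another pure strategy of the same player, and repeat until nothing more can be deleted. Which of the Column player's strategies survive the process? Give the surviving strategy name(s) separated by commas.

Opt1

Row Mid is eliminated: High beats it against every remaining column (Opt1: 7>-3, Opt2: -1>-3, Opt3: 4>-2).
Column Opt2 is eliminated: Opt1 beats it against every remaining row (High: 10>-4, Low: 6>-1).
For the Row player, High strictly dominates Low on the remaining columns (Opt1: 7>-5, Opt3: 4>-2); eliminate Low.
For the Column player, Opt1 strictly dominates Opt3 on the remaining rows (High: 10>1); eliminate Opt3.
Among the remaining strategies, none is strictly dominated by another pure strategy of the same player, so the elimination stops.
Surviving strategies — the Row player: {High}; the Column player: {Opt1}.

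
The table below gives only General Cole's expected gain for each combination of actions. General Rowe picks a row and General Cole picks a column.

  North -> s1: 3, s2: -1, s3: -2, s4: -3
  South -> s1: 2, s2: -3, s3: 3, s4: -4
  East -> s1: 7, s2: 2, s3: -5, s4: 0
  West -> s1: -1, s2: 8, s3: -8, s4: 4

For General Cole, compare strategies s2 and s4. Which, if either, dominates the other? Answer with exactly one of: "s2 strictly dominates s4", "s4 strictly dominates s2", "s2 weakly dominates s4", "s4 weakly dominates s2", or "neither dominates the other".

Compare s2 to s4 across each opponent action: North: -1>-3, South: -3>-4, East: 2>0, West: 8>4.
Every comparison favours s2, so s2 strictly dominates s4.

s2 strictly dominates s4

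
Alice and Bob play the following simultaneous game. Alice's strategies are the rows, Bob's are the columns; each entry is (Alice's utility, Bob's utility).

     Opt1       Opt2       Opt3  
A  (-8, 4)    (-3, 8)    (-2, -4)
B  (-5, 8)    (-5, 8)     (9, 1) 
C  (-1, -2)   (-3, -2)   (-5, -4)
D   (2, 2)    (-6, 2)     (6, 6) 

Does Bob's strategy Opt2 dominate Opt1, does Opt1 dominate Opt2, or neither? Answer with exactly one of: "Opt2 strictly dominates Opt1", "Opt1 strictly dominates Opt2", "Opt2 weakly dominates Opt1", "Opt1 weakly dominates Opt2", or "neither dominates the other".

Opt2 weakly dominates Opt1

Compare Opt2 to Opt1 across each choice by Alice: A: 8>4, B: 8=8, C: -2=-2, D: 2=2.
Opt2 is at least as good everywhere and strictly better somewhere (tied only at B, C, D), so Opt2 weakly but not strictly dominates Opt1.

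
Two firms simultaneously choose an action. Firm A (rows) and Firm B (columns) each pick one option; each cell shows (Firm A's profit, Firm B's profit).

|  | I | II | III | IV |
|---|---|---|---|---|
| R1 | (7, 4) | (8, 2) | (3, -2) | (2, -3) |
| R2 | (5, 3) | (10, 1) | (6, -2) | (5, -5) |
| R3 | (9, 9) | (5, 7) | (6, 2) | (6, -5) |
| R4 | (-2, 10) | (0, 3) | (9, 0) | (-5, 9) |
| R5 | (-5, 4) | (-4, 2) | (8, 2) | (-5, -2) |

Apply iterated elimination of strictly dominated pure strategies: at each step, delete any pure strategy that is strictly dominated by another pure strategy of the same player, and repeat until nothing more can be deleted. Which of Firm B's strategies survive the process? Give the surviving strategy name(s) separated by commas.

Firm B's strategy II is strictly dominated by I (R1: 4>2, R2: 3>1, R3: 9>7, R4: 10>3, R5: 4>2) and is removed.
Firm A's strategy R1 is strictly dominated by R3 (I: 9>7, III: 6>3, IV: 6>2) and is removed.
For Firm B, I strictly dominates III on the remaining rows (R2: 3>-2, R3: 9>2, R4: 10>0, R5: 4>2); eliminate III.
For Firm A, R3 strictly dominates R2 on the remaining columns (I: 9>5, IV: 6>5); eliminate R2.
Row R4 is eliminated: R3 beats it against every remaining column (I: 9>-2, IV: 6>-5).
Row R5 is eliminated: R3 beats it against every remaining column (I: 9>-5, IV: 6>-5).
For Firm B, I strictly dominates IV on the remaining rows (R3: 9>-5); eliminate IV.
Among the remaining strategies, none is strictly dominated by another pure strategy of the same player, so the elimination stops.
Surviving strategies — Firm A: {R3}; Firm B: {I}.

I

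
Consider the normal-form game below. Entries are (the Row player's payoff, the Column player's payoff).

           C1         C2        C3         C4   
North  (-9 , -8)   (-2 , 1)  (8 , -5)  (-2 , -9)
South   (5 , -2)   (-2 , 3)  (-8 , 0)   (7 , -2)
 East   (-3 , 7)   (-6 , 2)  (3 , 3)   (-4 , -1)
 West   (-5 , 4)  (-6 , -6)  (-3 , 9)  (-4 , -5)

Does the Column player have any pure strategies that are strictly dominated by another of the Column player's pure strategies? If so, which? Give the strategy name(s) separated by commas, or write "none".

C4

Nothing dominates C1: C2 at East (7>2); C3 at East (7>3); C4 at North (-8>-9).
C2 is not dominated — it holds its own against C1 at North (1>-8); C3 at North (1>-5); C4 at North (1>-9).
C3 is not dominated — it holds its own against C1 at North (-5>-8); C2 at East (3>2); C4 at North (-5>-9).
C4: dominated, since C3 does at least as well everywhere (North: -5>-9, South: 0>-2, East: 3>-1, West: 9>-5).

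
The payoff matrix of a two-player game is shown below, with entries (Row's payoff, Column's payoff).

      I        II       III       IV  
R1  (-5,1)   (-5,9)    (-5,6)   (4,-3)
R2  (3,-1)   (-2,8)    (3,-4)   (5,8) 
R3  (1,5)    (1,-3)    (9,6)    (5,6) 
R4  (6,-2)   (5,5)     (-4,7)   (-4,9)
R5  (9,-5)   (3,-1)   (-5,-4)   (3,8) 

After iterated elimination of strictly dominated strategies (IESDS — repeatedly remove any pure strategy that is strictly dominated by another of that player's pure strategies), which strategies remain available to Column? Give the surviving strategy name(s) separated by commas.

II, III, IV

For Row, R2 strictly dominates R1 on the remaining columns (I: 3>-5, II: -2>-5, III: 3>-5, IV: 5>4); eliminate R1.
For Column, IV strictly dominates I on the remaining rows (R2: 8>-1, R3: 6>5, R4: 9>-2, R5: 8>-5); eliminate I.
Among the remaining strategies, none is strictly dominated by another pure strategy of the same player, so the elimination stops.
Surviving strategies — Row: {R2, R3, R4, R5}; Column: {II, III, IV}.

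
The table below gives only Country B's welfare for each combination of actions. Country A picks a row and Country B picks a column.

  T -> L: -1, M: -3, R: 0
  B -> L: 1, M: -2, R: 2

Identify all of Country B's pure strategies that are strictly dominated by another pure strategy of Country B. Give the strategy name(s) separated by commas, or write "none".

L, M

L is strictly dominated by R (T: 0>-1, B: 2>1).
M is strictly dominated by L (T: -1>-3, B: 1>-2).
R is not dominated — it holds its own against L at T (0>-1); M at T (0>-3).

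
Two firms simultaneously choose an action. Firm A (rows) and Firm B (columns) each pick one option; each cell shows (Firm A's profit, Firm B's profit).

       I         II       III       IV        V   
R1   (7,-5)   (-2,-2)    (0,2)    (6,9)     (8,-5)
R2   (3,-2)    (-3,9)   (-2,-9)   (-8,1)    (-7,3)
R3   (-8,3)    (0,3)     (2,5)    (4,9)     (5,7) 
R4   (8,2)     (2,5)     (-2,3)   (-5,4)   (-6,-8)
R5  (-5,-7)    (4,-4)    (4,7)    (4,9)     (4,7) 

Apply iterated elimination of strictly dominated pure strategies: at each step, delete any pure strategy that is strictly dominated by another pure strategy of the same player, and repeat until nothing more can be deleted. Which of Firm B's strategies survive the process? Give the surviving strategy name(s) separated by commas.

IV

Firm A's strategy R2 is strictly dominated by R1 (I: 7>3, II: -2>-3, III: 0>-2, IV: 6>-8, V: 8>-7) and is removed.
For Firm B, III strictly dominates I on the remaining rows (R1: 2>-5, R3: 5>3, R4: 3>2, R5: 7>-7); eliminate I.
Firm A's strategy R4 is strictly dominated by R5 (II: 4>2, III: 4>-2, IV: 4>-5, V: 4>-6) and is removed.
Column II is eliminated: III beats it against every remaining row (R1: 2>-2, R3: 5>3, R5: 7>-4).
For Firm B, IV strictly dominates III on the remaining rows (R1: 9>2, R3: 9>5, R5: 9>7); eliminate III.
For Firm A, R1 strictly dominates R3 on the remaining columns (IV: 6>4, V: 8>5); eliminate R3.
Firm A's strategy R5 is strictly dominated by R1 (IV: 6>4, V: 8>4) and is removed.
Column V is eliminated: IV beats it against every remaining row (R1: 9>-5).
Among the remaining strategies, none is strictly dominated by another pure strategy of the same player, so the elimination stops.
Surviving strategies — Firm A: {R1}; Firm B: {IV}.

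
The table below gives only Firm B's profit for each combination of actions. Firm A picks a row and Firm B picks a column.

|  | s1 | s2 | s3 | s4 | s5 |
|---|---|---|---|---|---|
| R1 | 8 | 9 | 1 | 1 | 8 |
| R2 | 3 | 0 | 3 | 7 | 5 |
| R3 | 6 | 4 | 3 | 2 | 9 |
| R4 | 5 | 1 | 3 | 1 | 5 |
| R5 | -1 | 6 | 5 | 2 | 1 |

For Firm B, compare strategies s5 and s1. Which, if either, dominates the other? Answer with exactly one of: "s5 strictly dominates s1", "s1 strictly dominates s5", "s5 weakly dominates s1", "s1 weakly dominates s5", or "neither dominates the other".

s5 weakly dominates s1

Compare s5 to s1 across every action of Firm A: R1: 8=8, R2: 5>3, R3: 9>6, R4: 5=5, R5: 1>-1.
s5 is at least as good everywhere and strictly better somewhere (tied only at R1, R4), so s5 weakly but not strictly dominates s1.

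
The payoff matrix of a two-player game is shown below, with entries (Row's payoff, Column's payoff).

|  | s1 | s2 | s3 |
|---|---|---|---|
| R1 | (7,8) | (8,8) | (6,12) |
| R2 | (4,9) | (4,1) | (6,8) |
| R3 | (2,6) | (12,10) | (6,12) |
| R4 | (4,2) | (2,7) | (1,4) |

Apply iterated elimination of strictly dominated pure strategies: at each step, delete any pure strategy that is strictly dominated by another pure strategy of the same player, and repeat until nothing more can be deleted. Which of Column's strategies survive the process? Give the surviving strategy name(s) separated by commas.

s1, s3

Row's strategy R4 is strictly dominated by R1 (s1: 7>4, s2: 8>2, s3: 6>1) and is removed.
Column s2 is eliminated: s3 beats it against every remaining row (R1: 12>8, R2: 8>1, R3: 12>10).
Among the remaining strategies, none is strictly dominated by another pure strategy of the same player, so the elimination stops.
Surviving strategies — Row: {R1, R2, R3}; Column: {s1, s3}.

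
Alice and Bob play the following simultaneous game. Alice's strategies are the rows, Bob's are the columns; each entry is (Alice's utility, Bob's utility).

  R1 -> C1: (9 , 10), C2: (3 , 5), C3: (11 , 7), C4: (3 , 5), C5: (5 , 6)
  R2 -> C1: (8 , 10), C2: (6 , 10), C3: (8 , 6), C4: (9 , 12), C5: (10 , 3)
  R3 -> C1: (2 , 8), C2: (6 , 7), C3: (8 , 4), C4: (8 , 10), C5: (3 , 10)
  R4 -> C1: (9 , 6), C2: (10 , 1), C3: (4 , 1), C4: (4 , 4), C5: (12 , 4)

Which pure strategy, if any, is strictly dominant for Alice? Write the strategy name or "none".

R1 fails to dominate R2 at C2 (3<6).
R2 fails to dominate R1 at C1 (8<9).
R3 fails to dominate R1 at C1 (2<9).
R4 fails to dominate R1 at C1 (9=9).
No single strategy dominates all the others.

none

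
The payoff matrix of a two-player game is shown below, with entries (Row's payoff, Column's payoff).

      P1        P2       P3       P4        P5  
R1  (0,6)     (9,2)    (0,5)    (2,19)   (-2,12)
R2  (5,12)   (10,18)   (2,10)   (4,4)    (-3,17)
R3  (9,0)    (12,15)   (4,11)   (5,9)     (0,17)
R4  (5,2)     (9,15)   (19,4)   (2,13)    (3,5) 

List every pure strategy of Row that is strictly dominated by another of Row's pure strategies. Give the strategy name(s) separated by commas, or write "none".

R1, R2

R3 strictly dominates R1 — P1: 9>0, P2: 12>9, P3: 4>0, P4: 5>2, P5: 0>-2.
R2 is strictly dominated by R3 (P1: 9>5, P2: 12>10, P3: 4>2, P4: 5>4, P5: 0>-3).
R3 is not dominated — it holds its own against R1 at P1 (9>0); R2 at P1 (9>5); R4 at P1 (9>5).
R4: no other strategy beats it everywhere (R1 at P1 (5>0); R2 at P1 (5=5); R3 at P3 (19>4)).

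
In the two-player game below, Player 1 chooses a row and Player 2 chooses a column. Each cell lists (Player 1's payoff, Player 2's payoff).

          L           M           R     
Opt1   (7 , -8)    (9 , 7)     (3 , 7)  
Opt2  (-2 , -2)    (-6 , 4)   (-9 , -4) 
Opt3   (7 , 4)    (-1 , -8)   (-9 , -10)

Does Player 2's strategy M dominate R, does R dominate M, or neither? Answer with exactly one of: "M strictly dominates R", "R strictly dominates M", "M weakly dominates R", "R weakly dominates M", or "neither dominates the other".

M weakly dominates R

Compare M to R across each opponent action: Opt1: 7=7, Opt2: 4>-4, Opt3: -8>-10.
M is at least as good everywhere and strictly better somewhere (tied only at Opt1), so M weakly but not strictly dominates R.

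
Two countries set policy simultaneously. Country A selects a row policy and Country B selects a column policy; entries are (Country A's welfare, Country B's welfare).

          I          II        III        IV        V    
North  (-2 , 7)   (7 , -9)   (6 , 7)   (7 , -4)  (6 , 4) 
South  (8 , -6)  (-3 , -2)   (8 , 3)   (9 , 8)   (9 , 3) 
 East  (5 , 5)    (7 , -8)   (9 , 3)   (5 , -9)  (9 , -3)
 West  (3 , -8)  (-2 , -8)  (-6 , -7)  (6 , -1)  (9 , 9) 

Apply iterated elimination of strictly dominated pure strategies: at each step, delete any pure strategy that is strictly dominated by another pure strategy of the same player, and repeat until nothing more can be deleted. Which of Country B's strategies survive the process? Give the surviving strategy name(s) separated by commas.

I, III, IV, V

Column II is eliminated: III beats it against every remaining row (North: 7>-9, South: 3>-2, East: 3>-8, West: -7>-8).
For Country A, South strictly dominates North on the remaining columns (I: 8>-2, III: 8>6, IV: 9>7, V: 9>6); eliminate North.
Among the remaining strategies, none is strictly dominated by another pure strategy of the same player, so the elimination stops.
Surviving strategies — Country A: {South, East, West}; Country B: {I, III, IV, V}.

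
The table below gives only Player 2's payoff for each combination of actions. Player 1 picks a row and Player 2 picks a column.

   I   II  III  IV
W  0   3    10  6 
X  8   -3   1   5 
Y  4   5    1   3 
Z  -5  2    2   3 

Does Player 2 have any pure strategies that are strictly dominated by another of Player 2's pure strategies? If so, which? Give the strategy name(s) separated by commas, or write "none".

I: no other strategy beats it everywhere (II at X (8>-3); III at X (8>1); IV at X (8>5)).
II: no other strategy beats it everywhere (I at W (3>0); III at Y (5>1); IV at Y (5>3)).
Nothing dominates III: I at W (10>0); II at W (10>3); IV at W (10>6).
IV is not dominated — it holds its own against I at W (6>0); II at W (6>3); III at X (5>1).

none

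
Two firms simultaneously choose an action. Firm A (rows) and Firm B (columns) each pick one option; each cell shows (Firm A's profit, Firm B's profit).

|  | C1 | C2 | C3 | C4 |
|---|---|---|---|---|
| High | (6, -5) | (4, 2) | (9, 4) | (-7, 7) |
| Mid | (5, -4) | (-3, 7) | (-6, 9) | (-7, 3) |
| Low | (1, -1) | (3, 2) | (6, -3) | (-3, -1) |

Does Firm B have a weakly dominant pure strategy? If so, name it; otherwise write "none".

C1 fails to dominate C2 at High (-5<2).
C2 fails to dominate C3 at High (2<4).
C3 fails to dominate C1 at Low (-3<-1).
C4 fails to dominate C2 at Mid (3<7).
No single strategy dominates all the others.

none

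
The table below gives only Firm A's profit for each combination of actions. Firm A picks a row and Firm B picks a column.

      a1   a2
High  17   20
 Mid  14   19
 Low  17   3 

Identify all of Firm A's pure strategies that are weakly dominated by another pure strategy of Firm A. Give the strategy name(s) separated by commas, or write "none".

Mid, Low

High is not dominated — it holds its own against Mid at a1 (17>14); Low at a2 (20>3).
Mid: dominated, since High does at least as well everywhere (a1: 17>14, a2: 20>19).
Low: dominated, since High does at least as well everywhere (a1: 17=17, a2: 20>3).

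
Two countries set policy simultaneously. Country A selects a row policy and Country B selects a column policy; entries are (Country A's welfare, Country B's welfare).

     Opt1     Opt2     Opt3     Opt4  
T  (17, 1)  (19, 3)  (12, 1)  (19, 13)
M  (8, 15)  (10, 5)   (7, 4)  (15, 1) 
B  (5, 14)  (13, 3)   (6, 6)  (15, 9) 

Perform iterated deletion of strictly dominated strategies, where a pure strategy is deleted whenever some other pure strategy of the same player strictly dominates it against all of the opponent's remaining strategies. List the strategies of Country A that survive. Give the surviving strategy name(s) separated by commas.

T

Country A's strategy M is strictly dominated by T (Opt1: 17>8, Opt2: 19>10, Opt3: 12>7, Opt4: 19>15) and is removed.
For Country A, T strictly dominates B on the remaining columns (Opt1: 17>5, Opt2: 19>13, Opt3: 12>6, Opt4: 19>15); eliminate B.
Column Opt1 is eliminated: Opt2 beats it against every remaining row (T: 3>1).
Country B's strategy Opt2 is strictly dominated by Opt4 (T: 13>3) and is removed.
For Country B, Opt4 strictly dominates Opt3 on the remaining rows (T: 13>1); eliminate Opt3.
Among the remaining strategies, none is strictly dominated by another pure strategy of the same player, so the elimination stops.
Surviving strategies — Country A: {T}; Country B: {Opt4}.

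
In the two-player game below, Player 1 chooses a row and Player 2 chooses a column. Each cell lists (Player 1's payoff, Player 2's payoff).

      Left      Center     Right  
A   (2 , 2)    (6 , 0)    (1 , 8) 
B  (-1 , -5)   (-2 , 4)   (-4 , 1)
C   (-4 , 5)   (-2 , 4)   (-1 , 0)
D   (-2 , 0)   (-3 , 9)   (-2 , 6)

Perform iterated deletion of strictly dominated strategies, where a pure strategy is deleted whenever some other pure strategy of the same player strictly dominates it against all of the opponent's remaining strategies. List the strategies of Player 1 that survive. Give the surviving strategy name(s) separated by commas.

For Player 1, A strictly dominates B on the remaining columns (Left: 2>-1, Center: 6>-2, Right: 1>-4); eliminate B.
Row C is eliminated: A beats it against every remaining column (Left: 2>-4, Center: 6>-2, Right: 1>-1).
Player 1's strategy D is strictly dominated by A (Left: 2>-2, Center: 6>-3, Right: 1>-2) and is removed.
Player 2's strategy Left is strictly dominated by Right (A: 8>2) and is removed.
Column Center is eliminated: Right beats it against every remaining row (A: 8>0).
Among the remaining strategies, none is strictly dominated by another pure strategy of the same player, so the elimination stops.
Surviving strategies — Player 1: {A}; Player 2: {Right}.

A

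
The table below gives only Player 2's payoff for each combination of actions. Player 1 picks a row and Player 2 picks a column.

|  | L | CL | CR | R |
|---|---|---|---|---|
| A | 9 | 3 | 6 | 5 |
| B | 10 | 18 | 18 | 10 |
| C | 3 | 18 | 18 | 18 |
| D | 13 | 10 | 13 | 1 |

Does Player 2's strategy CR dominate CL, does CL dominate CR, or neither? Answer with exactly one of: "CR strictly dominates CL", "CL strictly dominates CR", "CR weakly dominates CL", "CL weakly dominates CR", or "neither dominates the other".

CR's payoffs vs CL's, by Player 1's action — A: 6>3, B: 18=18, C: 18=18, D: 13>10.
CR is at least as good everywhere and strictly better somewhere (tied only at B, C), so CR weakly but not strictly dominates CL.

CR weakly dominates CL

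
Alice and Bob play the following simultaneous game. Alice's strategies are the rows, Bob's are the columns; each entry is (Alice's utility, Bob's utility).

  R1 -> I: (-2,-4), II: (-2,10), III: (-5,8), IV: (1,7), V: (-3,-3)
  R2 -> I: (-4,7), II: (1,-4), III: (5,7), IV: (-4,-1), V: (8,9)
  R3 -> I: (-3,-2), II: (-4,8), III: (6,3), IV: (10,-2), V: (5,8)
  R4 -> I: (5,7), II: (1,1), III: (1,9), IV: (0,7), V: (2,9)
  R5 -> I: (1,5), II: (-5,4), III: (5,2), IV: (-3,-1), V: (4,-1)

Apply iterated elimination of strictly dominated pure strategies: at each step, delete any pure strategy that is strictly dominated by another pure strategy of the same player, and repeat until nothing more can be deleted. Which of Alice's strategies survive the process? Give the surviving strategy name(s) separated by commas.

R2, R3, R4, R5

For Bob, III strictly dominates IV on the remaining rows (R1: 8>7, R2: 7>-1, R3: 3>-2, R4: 9>7, R5: 2>-1); eliminate IV.
Alice's strategy R1 is strictly dominated by R4 (I: 5>-2, II: 1>-2, III: 1>-5, V: 2>-3) and is removed.
Among the remaining strategies, none is strictly dominated by another pure strategy of the same player, so the elimination stops.
Surviving strategies — Alice: {R2, R3, R4, R5}; Bob: {I, II, III, V}.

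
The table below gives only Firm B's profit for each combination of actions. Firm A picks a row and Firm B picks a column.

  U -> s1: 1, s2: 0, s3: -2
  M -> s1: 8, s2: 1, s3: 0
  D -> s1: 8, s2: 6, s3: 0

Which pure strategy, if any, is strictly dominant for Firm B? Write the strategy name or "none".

s1 vs s2: U: 1>0, M: 8>1, D: 8>6.
s1 vs s3: U: 1>-2, M: 8>0, D: 8>0.
s1 strictly beats every other strategy against every opponent action, so it is strictly dominant.

s1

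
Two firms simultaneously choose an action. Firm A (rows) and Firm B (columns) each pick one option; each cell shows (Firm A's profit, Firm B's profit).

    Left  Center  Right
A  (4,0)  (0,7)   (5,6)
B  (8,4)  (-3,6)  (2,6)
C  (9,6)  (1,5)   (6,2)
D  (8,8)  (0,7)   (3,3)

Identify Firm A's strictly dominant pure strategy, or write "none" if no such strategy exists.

C

C vs A: Left: 9>4, Center: 1>0, Right: 6>5.
C vs B: Left: 9>8, Center: 1>-3, Right: 6>2.
C vs D: Left: 9>8, Center: 1>0, Right: 6>3.
C strictly beats every other strategy against every opponent action, so it is strictly dominant.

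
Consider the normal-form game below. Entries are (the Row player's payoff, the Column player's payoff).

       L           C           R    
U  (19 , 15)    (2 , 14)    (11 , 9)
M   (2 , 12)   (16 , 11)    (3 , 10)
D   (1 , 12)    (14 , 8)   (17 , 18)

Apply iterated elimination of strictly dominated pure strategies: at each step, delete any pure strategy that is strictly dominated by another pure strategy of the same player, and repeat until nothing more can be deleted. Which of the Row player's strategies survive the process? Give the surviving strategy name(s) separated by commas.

U, D

The Column player's strategy C is strictly dominated by L (U: 15>14, M: 12>11, D: 12>8) and is removed.
For the Row player, U strictly dominates M on the remaining columns (L: 19>2, R: 11>3); eliminate M.
Among the remaining strategies, none is strictly dominated by another pure strategy of the same player, so the elimination stops.
Surviving strategies — the Row player: {U, D}; the Column player: {L, R}.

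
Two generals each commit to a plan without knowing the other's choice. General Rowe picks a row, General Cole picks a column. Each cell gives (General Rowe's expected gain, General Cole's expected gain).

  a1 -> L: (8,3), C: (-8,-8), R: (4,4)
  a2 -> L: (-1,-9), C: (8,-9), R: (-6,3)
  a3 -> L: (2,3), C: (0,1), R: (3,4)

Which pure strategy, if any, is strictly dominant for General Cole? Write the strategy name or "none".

R vs L: a1: 4>3, a2: 3>-9, a3: 4>3.
R vs C: a1: 4>-8, a2: 3>-9, a3: 4>1.
R strictly beats every other strategy against every opponent action, so it is strictly dominant.

R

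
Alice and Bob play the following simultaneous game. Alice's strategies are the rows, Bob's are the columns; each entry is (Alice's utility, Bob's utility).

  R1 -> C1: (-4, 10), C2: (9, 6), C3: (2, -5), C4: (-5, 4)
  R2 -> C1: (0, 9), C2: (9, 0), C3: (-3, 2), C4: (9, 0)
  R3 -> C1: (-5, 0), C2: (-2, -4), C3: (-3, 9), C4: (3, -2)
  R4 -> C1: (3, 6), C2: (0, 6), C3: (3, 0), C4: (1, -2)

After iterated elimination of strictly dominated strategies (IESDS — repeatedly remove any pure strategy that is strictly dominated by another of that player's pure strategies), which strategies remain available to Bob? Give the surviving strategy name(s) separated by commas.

C1, C2

Column C4 is eliminated: C1 beats it against every remaining row (R1: 10>4, R2: 9>0, R3: 0>-2, R4: 6>-2).
For Alice, R1 strictly dominates R3 on the remaining columns (C1: -4>-5, C2: 9>-2, C3: 2>-3); eliminate R3.
Bob's strategy C3 is strictly dominated by C1 (R1: 10>-5, R2: 9>2, R4: 6>0) and is removed.
Among the remaining strategies, none is strictly dominated by another pure strategy of the same player, so the elimination stops.
Surviving strategies — Alice: {R1, R2, R4}; Bob: {C1, C2}.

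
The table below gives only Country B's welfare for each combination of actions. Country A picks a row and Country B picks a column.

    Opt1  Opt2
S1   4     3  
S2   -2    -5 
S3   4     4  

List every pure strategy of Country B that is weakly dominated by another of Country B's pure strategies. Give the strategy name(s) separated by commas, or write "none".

Opt2

Opt1: no other strategy beats it everywhere (Opt2 at S1 (4>3)).
Opt2: dominated, since Opt1 does at least as well everywhere (S1: 4>3, S2: -2>-5, S3: 4=4).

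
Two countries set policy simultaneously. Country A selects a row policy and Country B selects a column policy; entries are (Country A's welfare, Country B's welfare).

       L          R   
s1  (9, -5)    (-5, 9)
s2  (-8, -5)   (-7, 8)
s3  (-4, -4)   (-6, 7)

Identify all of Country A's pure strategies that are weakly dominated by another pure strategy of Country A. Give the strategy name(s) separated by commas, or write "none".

s2, s3

s1 is not dominated — it holds its own against s2 at L (9>-8); s3 at L (9>-4).
s2 is weakly dominated by s1 (L: 9>-8, R: -5>-7).
s3 is weakly dominated by s1 (L: 9>-4, R: -5>-6).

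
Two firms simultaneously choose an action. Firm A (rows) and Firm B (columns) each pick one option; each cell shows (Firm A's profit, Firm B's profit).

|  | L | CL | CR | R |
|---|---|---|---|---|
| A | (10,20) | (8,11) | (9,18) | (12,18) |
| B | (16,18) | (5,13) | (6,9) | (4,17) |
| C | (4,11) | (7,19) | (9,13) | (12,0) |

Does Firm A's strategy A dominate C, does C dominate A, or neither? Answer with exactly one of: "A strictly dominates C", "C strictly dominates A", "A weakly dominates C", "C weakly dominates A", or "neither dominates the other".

A weakly dominates C

Compare A to C across every action of Firm B: L: 10>4, CL: 8>7, CR: 9=9, R: 12=12.
A is at least as good everywhere and strictly better somewhere (tied only at CR, R), so A weakly but not strictly dominates C.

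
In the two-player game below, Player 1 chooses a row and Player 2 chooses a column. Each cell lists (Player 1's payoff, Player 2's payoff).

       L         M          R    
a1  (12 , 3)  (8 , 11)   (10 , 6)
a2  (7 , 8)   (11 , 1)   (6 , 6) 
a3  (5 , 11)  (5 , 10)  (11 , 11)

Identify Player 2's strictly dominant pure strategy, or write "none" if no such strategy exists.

none

L fails to dominate M at a1 (3<11).
M fails to dominate L at a2 (1<8).
R fails to dominate L at a2 (6<8).
No single strategy dominates all the others.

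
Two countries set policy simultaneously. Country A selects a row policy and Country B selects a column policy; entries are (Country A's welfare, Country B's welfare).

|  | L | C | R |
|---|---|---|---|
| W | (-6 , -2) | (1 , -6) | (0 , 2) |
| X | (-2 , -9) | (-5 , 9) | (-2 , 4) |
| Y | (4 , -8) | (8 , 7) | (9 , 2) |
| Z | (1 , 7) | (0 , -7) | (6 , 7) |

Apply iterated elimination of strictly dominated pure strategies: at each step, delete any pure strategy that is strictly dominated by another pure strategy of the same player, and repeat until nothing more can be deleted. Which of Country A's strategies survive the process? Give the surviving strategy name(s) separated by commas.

Country A's strategy W is strictly dominated by Y (L: 4>-6, C: 8>1, R: 9>0) and is removed.
For Country A, Y strictly dominates X on the remaining columns (L: 4>-2, C: 8>-5, R: 9>-2); eliminate X.
Row Z is eliminated: Y beats it against every remaining column (L: 4>1, C: 8>0, R: 9>6).
Country B's strategy L is strictly dominated by C (Y: 7>-8) and is removed.
For Country B, C strictly dominates R on the remaining rows (Y: 7>2); eliminate R.
Among the remaining strategies, none is strictly dominated by another pure strategy of the same player, so the elimination stops.
Surviving strategies — Country A: {Y}; Country B: {C}.

Y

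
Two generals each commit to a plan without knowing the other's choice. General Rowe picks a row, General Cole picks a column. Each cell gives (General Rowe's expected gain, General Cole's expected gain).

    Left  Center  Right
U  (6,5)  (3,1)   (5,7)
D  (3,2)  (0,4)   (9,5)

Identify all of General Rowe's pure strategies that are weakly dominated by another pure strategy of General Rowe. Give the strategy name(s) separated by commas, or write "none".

none

Nothing dominates U: D at Left (6>3).
Nothing dominates D: U at Right (9>5).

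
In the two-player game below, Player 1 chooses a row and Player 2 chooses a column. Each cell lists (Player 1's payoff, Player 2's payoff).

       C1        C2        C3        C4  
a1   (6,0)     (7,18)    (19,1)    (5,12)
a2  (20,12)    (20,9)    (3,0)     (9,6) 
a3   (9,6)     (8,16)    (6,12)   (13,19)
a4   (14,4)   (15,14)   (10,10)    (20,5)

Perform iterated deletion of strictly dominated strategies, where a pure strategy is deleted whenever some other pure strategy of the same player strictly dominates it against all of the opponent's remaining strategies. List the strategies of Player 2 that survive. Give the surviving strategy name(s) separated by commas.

C1

For Player 1, a4 strictly dominates a3 on the remaining columns (C1: 14>9, C2: 15>8, C3: 10>6, C4: 20>13); eliminate a3.
Player 2's strategy C3 is strictly dominated by C2 (a1: 18>1, a2: 9>0, a4: 14>10) and is removed.
Player 1's strategy a1 is strictly dominated by a2 (C1: 20>6, C2: 20>7, C4: 9>5) and is removed.
Player 2's strategy C4 is strictly dominated by C2 (a2: 9>6, a4: 14>5) and is removed.
Player 1's strategy a4 is strictly dominated by a2 (C1: 20>14, C2: 20>15) and is removed.
Column C2 is eliminated: C1 beats it against every remaining row (a2: 12>9).
Among the remaining strategies, none is strictly dominated by another pure strategy of the same player, so the elimination stops.
Surviving strategies — Player 1: {a2}; Player 2: {C1}.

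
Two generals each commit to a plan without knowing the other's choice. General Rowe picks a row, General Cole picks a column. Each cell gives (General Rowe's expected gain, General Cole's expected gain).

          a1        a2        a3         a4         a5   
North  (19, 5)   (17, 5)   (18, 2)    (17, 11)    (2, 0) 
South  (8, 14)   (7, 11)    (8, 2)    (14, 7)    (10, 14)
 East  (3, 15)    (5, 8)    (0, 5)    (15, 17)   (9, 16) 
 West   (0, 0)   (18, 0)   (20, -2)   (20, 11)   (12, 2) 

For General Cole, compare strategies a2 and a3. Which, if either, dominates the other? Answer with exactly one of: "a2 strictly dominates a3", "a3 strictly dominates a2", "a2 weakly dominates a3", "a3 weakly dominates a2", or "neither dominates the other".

a2 strictly dominates a3

Compare a2 to a3 across each opponent action: North: 5>2, South: 11>2, East: 8>5, West: 0>-2.
Every comparison favours a2, so a2 strictly dominates a3.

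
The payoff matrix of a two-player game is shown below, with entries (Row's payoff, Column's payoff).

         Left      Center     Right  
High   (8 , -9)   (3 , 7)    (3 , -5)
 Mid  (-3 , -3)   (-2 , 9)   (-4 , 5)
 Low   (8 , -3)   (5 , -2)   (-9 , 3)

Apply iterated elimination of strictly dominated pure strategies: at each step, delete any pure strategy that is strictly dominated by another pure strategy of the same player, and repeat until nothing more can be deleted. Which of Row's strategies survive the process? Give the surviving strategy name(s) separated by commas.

Row's strategy Mid is strictly dominated by High (Left: 8>-3, Center: 3>-2, Right: 3>-4) and is removed.
Column Left is eliminated: Center beats it against every remaining row (High: 7>-9, Low: -2>-3).
Among the remaining strategies, none is strictly dominated by another pure strategy of the same player, so the elimination stops.
Surviving strategies — Row: {High, Low}; Column: {Center, Right}.

High, Low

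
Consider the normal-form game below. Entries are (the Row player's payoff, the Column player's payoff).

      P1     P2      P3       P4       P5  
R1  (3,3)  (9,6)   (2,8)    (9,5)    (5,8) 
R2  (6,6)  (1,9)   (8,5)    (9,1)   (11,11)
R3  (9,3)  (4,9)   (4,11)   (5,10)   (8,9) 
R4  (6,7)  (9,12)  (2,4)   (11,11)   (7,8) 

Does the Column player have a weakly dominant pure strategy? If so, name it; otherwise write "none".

P1 fails to dominate P2 at R1 (3<6).
P2 fails to dominate P3 at R1 (6<8).
P3 fails to dominate P1 at R2 (5<6).
P4 fails to dominate P1 at R2 (1<6).
P5 fails to dominate P2 at R4 (8<12).
No single strategy dominates all the others.

none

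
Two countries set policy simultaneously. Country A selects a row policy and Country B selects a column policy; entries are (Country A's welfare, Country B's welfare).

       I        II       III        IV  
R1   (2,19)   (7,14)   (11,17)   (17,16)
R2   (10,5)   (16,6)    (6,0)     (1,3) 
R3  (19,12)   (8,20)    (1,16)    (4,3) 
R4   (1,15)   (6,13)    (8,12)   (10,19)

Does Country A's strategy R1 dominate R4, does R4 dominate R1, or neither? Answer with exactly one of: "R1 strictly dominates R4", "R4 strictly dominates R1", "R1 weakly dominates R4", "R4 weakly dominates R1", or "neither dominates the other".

Compare R1 to R4 across each choice by Country B: I: 2>1, II: 7>6, III: 11>8, IV: 17>10.
R1 gives a strictly higher payoff against each choice by Country B, so R1 strictly dominates R4.

R1 strictly dominates R4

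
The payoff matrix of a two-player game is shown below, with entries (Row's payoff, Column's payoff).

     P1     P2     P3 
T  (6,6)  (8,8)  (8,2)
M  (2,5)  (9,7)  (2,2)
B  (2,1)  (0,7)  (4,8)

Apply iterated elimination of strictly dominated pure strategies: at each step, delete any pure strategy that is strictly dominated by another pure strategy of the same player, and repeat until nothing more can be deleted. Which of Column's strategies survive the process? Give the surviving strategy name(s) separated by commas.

P2

Row's strategy B is strictly dominated by T (P1: 6>2, P2: 8>0, P3: 8>4) and is removed.
Column P1 is eliminated: P2 beats it against every remaining row (T: 8>6, M: 7>5).
For Column, P2 strictly dominates P3 on the remaining rows (T: 8>2, M: 7>2); eliminate P3.
For Row, M strictly dominates T on the remaining columns (P2: 9>8); eliminate T.
Among the remaining strategies, none is strictly dominated by another pure strategy of the same player, so the elimination stops.
Surviving strategies — Row: {M}; Column: {P2}.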